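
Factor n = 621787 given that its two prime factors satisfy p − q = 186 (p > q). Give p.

Since p = q + 186, we have 621787 = q(q + 186), so q² + 186q − 621787 = 0.
Discriminant: 186² + 4·621787 = 34596 + 2487148 = 2521744; √2521744 = 1588.
q = (−186 + 1588)/2 = 701, and p = q + 186 = 887.
Check: 701 · 887 = 621787.

887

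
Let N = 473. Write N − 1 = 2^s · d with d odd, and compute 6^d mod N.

473 − 1 = 472 = 2^3 · 59, so d = 59.
6^1 ≡ 6 (mod 473)
6^2 ≡ 6^2 = 36 ≡ 36 (mod 473)
6^4 ≡ 36^2 = 1296 ≡ 350 (mod 473)
6^8 ≡ 350^2 = 122500 ≡ 466 (mod 473)
6^16 ≡ 466^2 = 217156 ≡ 49 (mod 473)
6^32 ≡ 49^2 = 2401 ≡ 36 (mod 473)
59 = 32 + 16 + 8 + 2 + 1 in binary powers of 2.
So 6^59 ≡ 36 · 49 · 466 · 36 · 6 ≡ 79 (mod 473).
Squaring chain: 79 → 92 → 423; never reaches −1, so base 6 is a Miller–Rabin witness that 473 is composite.

79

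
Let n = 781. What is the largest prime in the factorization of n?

71

781 = 11 · 71
71 is prime.
So 781 = 11 · 71; the largest prime factor is 71.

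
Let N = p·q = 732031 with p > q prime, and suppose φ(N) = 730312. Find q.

φ(n) = (p−1)(q−1) = n − (p+q) + 1, so p + q = 732031 − 730312 + 1 = 1720.
p and q are the roots of t² − 1720t + 732031 = 0.
Discriminant: 1720² − 4·732031 = 2958400 − 2928124 = 30276; √30276 = 174.
q = (1720 − 174)/2 = 773, p = (1720 + 174)/2 = 947.
Check: 773 · 947 = 732031.

773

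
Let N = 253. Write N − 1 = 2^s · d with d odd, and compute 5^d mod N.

191

253 − 1 = 252 = 2^2 · 63, so d = 63.
5^1 ≡ 5 (mod 253)
5^2 ≡ 5^2 = 25 ≡ 25 (mod 253)
5^4 ≡ 25^2 = 625 ≡ 119 (mod 253)
5^8 ≡ 119^2 = 14161 ≡ 246 (mod 253)
5^16 ≡ 246^2 = 60516 ≡ 49 (mod 253)
5^32 ≡ 49^2 = 2401 ≡ 124 (mod 253)
63 = 32 + 16 + 8 + 4 + 2 + 1 in binary powers of 2.
So 5^63 ≡ 124 · 49 · 246 · 119 · 25 · 5 ≡ 191 (mod 253).
Squaring chain: 191 → 49; never reaches −1, so base 5 is a Miller–Rabin witness that 253 is composite.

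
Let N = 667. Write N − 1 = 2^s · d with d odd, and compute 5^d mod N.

332

667 − 1 = 666 = 2^1 · 333, so d = 333.
5^1 ≡ 5 (mod 667)
5^2 ≡ 5^2 = 25 ≡ 25 (mod 667)
5^4 ≡ 25^2 = 625 ≡ 625 (mod 667)
5^8 ≡ 625^2 = 390625 ≡ 430 (mod 667)
5^16 ≡ 430^2 = 184900 ≡ 141 (mod 667)
5^32 ≡ 141^2 = 19881 ≡ 538 (mod 667)
5^64 ≡ 538^2 = 289444 ≡ 633 (mod 667)
5^128 ≡ 633^2 = 400689 ≡ 489 (mod 667)
5^256 ≡ 489^2 = 239121 ≡ 335 (mod 667)
333 = 256 + 64 + 8 + 4 + 1 in binary powers of 2.
So 5^333 ≡ 335 · 633 · 430 · 625 · 5 ≡ 332 (mod 667).
Squaring chain: 332; never reaches −1, so base 5 is a Miller–Rabin witness that 667 is composite.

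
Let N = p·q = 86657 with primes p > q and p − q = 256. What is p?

Since p = q + 256, we have 86657 = q(q + 256), so q² + 256q − 86657 = 0.
Discriminant: 256² + 4·86657 = 65536 + 346628 = 412164; √412164 = 642.
q = (−256 + 642)/2 = 193, and p = q + 256 = 449.
Check: 193 · 449 = 86657.

449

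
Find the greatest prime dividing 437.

437 = 19 · 23
23 is prime.
So 437 = 19 · 23; the largest prime factor is 23.

23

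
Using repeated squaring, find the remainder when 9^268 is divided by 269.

1

9^1 ≡ 9 (mod 269)
9^2 ≡ 9^2 = 81 ≡ 81 (mod 269)
9^4 ≡ 81^2 = 6561 ≡ 105 (mod 269)
9^8 ≡ 105^2 = 11025 ≡ 265 (mod 269)
9^16 ≡ 265^2 = 70225 ≡ 16 (mod 269)
9^32 ≡ 16^2 = 256 ≡ 256 (mod 269)
9^64 ≡ 256^2 = 65536 ≡ 169 (mod 269)
9^128 ≡ 169^2 = 28561 ≡ 47 (mod 269)
9^256 ≡ 47^2 = 2209 ≡ 57 (mod 269)
268 = 256 + 8 + 4 in binary powers of 2.
So 9^268 ≡ 57 · 265 · 105 ≡ 1 (mod 269).
Since the result is 1, base 9 gives no evidence that 269 is composite.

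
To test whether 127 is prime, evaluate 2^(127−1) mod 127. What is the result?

1

2^1 ≡ 2 (mod 127)
2^2 ≡ 2^2 = 4 ≡ 4 (mod 127)
2^4 ≡ 4^2 = 16 ≡ 16 (mod 127)
2^8 ≡ 16^2 = 256 ≡ 2 (mod 127)
2^16 ≡ 2^2 = 4 ≡ 4 (mod 127)
2^32 ≡ 4^2 = 16 ≡ 16 (mod 127)
2^64 ≡ 16^2 = 256 ≡ 2 (mod 127)
126 = 64 + 32 + 16 + 8 + 4 + 2 in binary powers of 2.
So 2^126 ≡ 2 · 16 · 4 · 2 · 16 · 4 ≡ 1 (mod 127).
Since the result is 1, base 2 gives no evidence that 127 is composite.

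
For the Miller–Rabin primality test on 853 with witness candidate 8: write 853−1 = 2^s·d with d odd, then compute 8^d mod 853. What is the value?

853 − 1 = 852 = 2^2 · 213, so d = 213.
8^1 ≡ 8 (mod 853)
8^2 ≡ 8^2 = 64 ≡ 64 (mod 853)
8^4 ≡ 64^2 = 4096 ≡ 684 (mod 853)
8^8 ≡ 684^2 = 467856 ≡ 412 (mod 853)
8^16 ≡ 412^2 = 169744 ≡ 850 (mod 853)
8^32 ≡ 850^2 = 722500 ≡ 9 (mod 853)
8^64 ≡ 9^2 = 81 ≡ 81 (mod 853)
8^128 ≡ 81^2 = 6561 ≡ 590 (mod 853)
213 = 128 + 64 + 16 + 4 + 1 in binary powers of 2.
So 8^213 ≡ 590 · 81 · 850 · 684 · 8 ≡ 520 (mod 853).
Squaring chain: 520 → 852; reaches −1, so base 8 does not prove 853 composite.

520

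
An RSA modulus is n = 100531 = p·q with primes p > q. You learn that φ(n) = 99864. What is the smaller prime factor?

229

φ(n) = (p−1)(q−1) = n − (p+q) + 1, so p + q = 100531 − 99864 + 1 = 668.
p and q are the roots of t² − 668t + 100531 = 0.
Discriminant: 668² − 4·100531 = 446224 − 402124 = 44100; √44100 = 210.
q = (668 − 210)/2 = 229, p = (668 + 210)/2 = 439.
Check: 229 · 439 = 100531.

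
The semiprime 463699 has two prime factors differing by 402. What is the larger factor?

911

Since p = q + 402, we have 463699 = q(q + 402), so q² + 402q − 463699 = 0.
Discriminant: 402² + 4·463699 = 161604 + 1854796 = 2016400; √2016400 = 1420.
q = (−402 + 1420)/2 = 509, and p = q + 402 = 911.
Check: 509 · 911 = 463699.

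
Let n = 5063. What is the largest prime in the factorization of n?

83

5063 = 61 · 83
83 is prime.
So 5063 = 61 · 83; the largest prime factor is 83.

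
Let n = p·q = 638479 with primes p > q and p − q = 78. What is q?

761

Since p = q + 78, we have 638479 = q(q + 78), so q² + 78q − 638479 = 0.
Discriminant: 78² + 4·638479 = 6084 + 2553916 = 2560000; √2560000 = 1600.
q = (−78 + 1600)/2 = 761, and p = q + 78 = 839.
Check: 761 · 839 = 638479.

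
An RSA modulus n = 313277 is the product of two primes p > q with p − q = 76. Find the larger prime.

599

Since p = q + 76, we have 313277 = q(q + 76), so q² + 76q − 313277 = 0.
Discriminant: 76² + 4·313277 = 5776 + 1253108 = 1258884; √1258884 = 1122.
q = (−76 + 1122)/2 = 523, and p = q + 76 = 599.
Check: 523 · 599 = 313277.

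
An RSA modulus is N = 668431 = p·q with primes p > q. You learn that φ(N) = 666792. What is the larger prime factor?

φ(n) = (p−1)(q−1) = n − (p+q) + 1, so p + q = 668431 − 666792 + 1 = 1640.
p and q are the roots of t² − 1640t + 668431 = 0.
Discriminant: 1640² − 4·668431 = 2689600 − 2673724 = 15876; √15876 = 126.
q = (1640 − 126)/2 = 757, p = (1640 + 126)/2 = 883.
Check: 757 · 883 = 668431.

883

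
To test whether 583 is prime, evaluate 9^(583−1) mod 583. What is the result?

9^1 ≡ 9 (mod 583)
9^2 ≡ 9^2 = 81 ≡ 81 (mod 583)
9^4 ≡ 81^2 = 6561 ≡ 148 (mod 583)
9^8 ≡ 148^2 = 21904 ≡ 333 (mod 583)
9^16 ≡ 333^2 = 110889 ≡ 119 (mod 583)
9^32 ≡ 119^2 = 14161 ≡ 169 (mod 583)
9^64 ≡ 169^2 = 28561 ≡ 577 (mod 583)
9^128 ≡ 577^2 = 332929 ≡ 36 (mod 583)
9^256 ≡ 36^2 = 1296 ≡ 130 (mod 583)
9^512 ≡ 130^2 = 16900 ≡ 576 (mod 583)
582 = 512 + 64 + 4 + 2 in binary powers of 2.
So 9^582 ≡ 576 · 577 · 148 · 81 ≡ 367 (mod 583).
Since 367 ≠ 1, base 9 is a Fermat witness: 583 is composite.

367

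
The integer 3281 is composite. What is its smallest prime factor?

17

3281 is odd.
Digit sum 14, not divisible by 3.
Ends in 1: not divisible by 5.
7: 3281 = 7·468 + 5
11: 3281 = 11·298 + 3
13: 3281 = 13·252 + 5
17: 3281 = 17·193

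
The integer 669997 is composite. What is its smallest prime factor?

669997 is odd.
Digit sum 46, not divisible by 3.
Ends in 7: not divisible by 5.
7: 669997 = 7·95713 + 6
11: 669997 = 11·60908 + 9
13: 669997 = 13·51538 + 3
17: 669997 = 17·39411 + 10
19: 669997 = 19·35263

19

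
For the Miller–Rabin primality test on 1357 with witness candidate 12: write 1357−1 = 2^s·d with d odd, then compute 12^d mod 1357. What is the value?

579

1357 − 1 = 1356 = 2^2 · 339, so d = 339.
12^1 ≡ 12 (mod 1357)
12^2 ≡ 12^2 = 144 ≡ 144 (mod 1357)
12^4 ≡ 144^2 = 20736 ≡ 381 (mod 1357)
12^8 ≡ 381^2 = 145161 ≡ 1319 (mod 1357)
12^16 ≡ 1319^2 = 1739761 ≡ 87 (mod 1357)
12^32 ≡ 87^2 = 7569 ≡ 784 (mod 1357)
12^64 ≡ 784^2 = 614656 ≡ 1292 (mod 1357)
12^128 ≡ 1292^2 = 1669264 ≡ 154 (mod 1357)
12^256 ≡ 154^2 = 23716 ≡ 647 (mod 1357)
339 = 256 + 64 + 16 + 2 + 1 in binary powers of 2.
So 12^339 ≡ 647 · 1292 · 87 · 144 · 12 ≡ 579 (mod 1357).
Squaring chain: 579 → 62; never reaches −1, so base 12 is a Miller–Rabin witness that 1357 is composite.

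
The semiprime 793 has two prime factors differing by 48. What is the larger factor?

Since p = q + 48, we have 793 = q(q + 48), so q² + 48q − 793 = 0.
Discriminant: 48² + 4·793 = 2304 + 3172 = 5476; √5476 = 74.
q = (−48 + 74)/2 = 13, and p = q + 48 = 61.
Check: 13 · 61 = 793.

61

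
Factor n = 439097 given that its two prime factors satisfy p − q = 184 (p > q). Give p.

Since p = q + 184, we have 439097 = q(q + 184), so q² + 184q − 439097 = 0.
Discriminant: 184² + 4·439097 = 33856 + 1756388 = 1790244; √1790244 = 1338.
q = (−184 + 1338)/2 = 577, and p = q + 184 = 761.
Check: 577 · 761 = 439097.

761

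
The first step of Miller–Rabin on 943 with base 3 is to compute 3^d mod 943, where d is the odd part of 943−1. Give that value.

943 − 1 = 942 = 2^1 · 471, so d = 471.
3^1 ≡ 3 (mod 943)
3^2 ≡ 3^2 = 9 ≡ 9 (mod 943)
3^4 ≡ 9^2 = 81 ≡ 81 (mod 943)
3^8 ≡ 81^2 = 6561 ≡ 903 (mod 943)
3^16 ≡ 903^2 = 815409 ≡ 657 (mod 943)
3^32 ≡ 657^2 = 431649 ≡ 698 (mod 943)
3^64 ≡ 698^2 = 487204 ≡ 616 (mod 943)
3^128 ≡ 616^2 = 379456 ≡ 370 (mod 943)
3^256 ≡ 370^2 = 136900 ≡ 165 (mod 943)
471 = 256 + 128 + 64 + 16 + 4 + 2 + 1 in binary powers of 2.
So 3^471 ≡ 165 · 370 · 616 · 657 · 81 · 9 · 3 ≡ 547 (mod 943).
Squaring chain: 547; never reaches −1, so base 3 is a Miller–Rabin witness that 943 is composite.

547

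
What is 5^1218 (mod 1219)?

453

5^1 ≡ 5 (mod 1219)
5^2 ≡ 5^2 = 25 ≡ 25 (mod 1219)
5^4 ≡ 25^2 = 625 ≡ 625 (mod 1219)
5^8 ≡ 625^2 = 390625 ≡ 545 (mod 1219)
5^16 ≡ 545^2 = 297025 ≡ 808 (mod 1219)
5^32 ≡ 808^2 = 652864 ≡ 699 (mod 1219)
5^64 ≡ 699^2 = 488601 ≡ 1001 (mod 1219)
5^128 ≡ 1001^2 = 1002001 ≡ 1202 (mod 1219)
5^256 ≡ 1202^2 = 1444804 ≡ 289 (mod 1219)
5^512 ≡ 289^2 = 83521 ≡ 629 (mod 1219)
5^1024 ≡ 629^2 = 395641 ≡ 685 (mod 1219)
1218 = 1024 + 128 + 64 + 2 in binary powers of 2.
So 5^1218 ≡ 685 · 1202 · 1001 · 25 ≡ 453 (mod 1219).
Since 453 ≠ 1, base 5 is a Fermat witness: 1219 is composite.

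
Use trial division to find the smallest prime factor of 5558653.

5558653 is odd.
Digit sum 37, not divisible by 3.
Ends in 3: not divisible by 5.
7: 5558653 = 7·794093 + 2
11: 5558653 = 11·505332 + 1
13: 5558653 = 13·427588 + 9
17: 5558653 = 17·326979 + 10
19: 5558653 = 19·292560 + 13
23: 5558653 = 23·241680 + 13
29: 5558653 = 29·191677 + 20
31: 5558653 = 31·179311 + 12
37: 5558653 = 37·150233 + 32
41: 5558653 = 41·135576 + 37
43: 5558653 = 43·129271

43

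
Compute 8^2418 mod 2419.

8^1 ≡ 8 (mod 2419)
8^2 ≡ 8^2 = 64 ≡ 64 (mod 2419)
8^4 ≡ 64^2 = 4096 ≡ 1677 (mod 2419)
8^8 ≡ 1677^2 = 2812329 ≡ 1451 (mod 2419)
8^16 ≡ 1451^2 = 2105401 ≡ 871 (mod 2419)
8^32 ≡ 871^2 = 758641 ≡ 1494 (mod 2419)
8^64 ≡ 1494^2 = 2232036 ≡ 1718 (mod 2419)
8^128 ≡ 1718^2 = 2951524 ≡ 344 (mod 2419)
8^256 ≡ 344^2 = 118336 ≡ 2224 (mod 2419)
8^512 ≡ 2224^2 = 4946176 ≡ 1740 (mod 2419)
8^1024 ≡ 1740^2 = 3027600 ≡ 1431 (mod 2419)
8^2048 ≡ 1431^2 = 2047761 ≡ 1287 (mod 2419)
2418 = 2048 + 256 + 64 + 32 + 16 + 2 in binary powers of 2.
So 8^2418 ≡ 1287 · 2224 · 1718 · 1494 · 871 · 64 ≡ 1255 (mod 2419).
Since 1255 ≠ 1, base 8 is a Fermat witness: 2419 is composite.

1255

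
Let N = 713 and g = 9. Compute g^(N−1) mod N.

9^1 ≡ 9 (mod 713)
9^2 ≡ 9^2 = 81 ≡ 81 (mod 713)
9^4 ≡ 81^2 = 6561 ≡ 144 (mod 713)
9^8 ≡ 144^2 = 20736 ≡ 59 (mod 713)
9^16 ≡ 59^2 = 3481 ≡ 629 (mod 713)
9^32 ≡ 629^2 = 395641 ≡ 639 (mod 713)
9^64 ≡ 639^2 = 408321 ≡ 485 (mod 713)
9^128 ≡ 485^2 = 235225 ≡ 648 (mod 713)
9^256 ≡ 648^2 = 419904 ≡ 660 (mod 713)
9^512 ≡ 660^2 = 435600 ≡ 670 (mod 713)
712 = 512 + 128 + 64 + 8 in binary powers of 2.
So 9^712 ≡ 670 · 648 · 485 · 59 ≡ 289 (mod 713).
Since 289 ≠ 1, base 9 is a Fermat witness: 713 is composite.

289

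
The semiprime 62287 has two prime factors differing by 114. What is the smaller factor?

Since p = q + 114, we have 62287 = q(q + 114), so q² + 114q − 62287 = 0.
Discriminant: 114² + 4·62287 = 12996 + 249148 = 262144; √262144 = 512.
q = (−114 + 512)/2 = 199, and p = q + 114 = 313.
Check: 199 · 313 = 62287.

199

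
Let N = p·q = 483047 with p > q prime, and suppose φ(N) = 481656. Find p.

733

φ(n) = (p−1)(q−1) = n − (p+q) + 1, so p + q = 483047 − 481656 + 1 = 1392.
p and q are the roots of t² − 1392t + 483047 = 0.
Discriminant: 1392² − 4·483047 = 1937664 − 1932188 = 5476; √5476 = 74.
q = (1392 − 74)/2 = 659, p = (1392 + 74)/2 = 733.
Check: 659 · 733 = 483047.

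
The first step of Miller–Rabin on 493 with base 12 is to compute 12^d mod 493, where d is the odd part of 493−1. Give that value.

493 − 1 = 492 = 2^2 · 123, so d = 123.
12^1 ≡ 12 (mod 493)
12^2 ≡ 12^2 = 144 ≡ 144 (mod 493)
12^4 ≡ 144^2 = 20736 ≡ 30 (mod 493)
12^8 ≡ 30^2 = 900 ≡ 407 (mod 493)
12^16 ≡ 407^2 = 165649 ≡ 1 (mod 493)
12^32 ≡ 1^2 = 1 ≡ 1 (mod 493)
12^64 ≡ 1^2 = 1 ≡ 1 (mod 493)
123 = 64 + 32 + 16 + 8 + 2 + 1 in binary powers of 2.
So 12^123 ≡ 1 · 1 · 1 · 407 · 144 · 12 ≡ 278 (mod 493).
Squaring chain: 278 → 376; never reaches −1, so base 12 is a Miller–Rabin witness that 493 is composite.

278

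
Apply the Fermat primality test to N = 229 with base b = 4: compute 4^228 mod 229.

4^1 ≡ 4 (mod 229)
4^2 ≡ 4^2 = 16 ≡ 16 (mod 229)
4^4 ≡ 16^2 = 256 ≡ 27 (mod 229)
4^8 ≡ 27^2 = 729 ≡ 42 (mod 229)
4^16 ≡ 42^2 = 1764 ≡ 161 (mod 229)
4^32 ≡ 161^2 = 25921 ≡ 44 (mod 229)
4^64 ≡ 44^2 = 1936 ≡ 104 (mod 229)
4^128 ≡ 104^2 = 10816 ≡ 53 (mod 229)
228 = 128 + 64 + 32 + 4 in binary powers of 2.
So 4^228 ≡ 53 · 104 · 44 · 27 ≡ 1 (mod 229).
Since the result is 1, base 4 gives no evidence that 229 is composite.

1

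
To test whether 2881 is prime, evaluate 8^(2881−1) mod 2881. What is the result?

692

8^1 ≡ 8 (mod 2881)
8^2 ≡ 8^2 = 64 ≡ 64 (mod 2881)
8^4 ≡ 64^2 = 4096 ≡ 1215 (mod 2881)
8^8 ≡ 1215^2 = 1476225 ≡ 1153 (mod 2881)
8^16 ≡ 1153^2 = 1329409 ≡ 1268 (mod 2881)
8^32 ≡ 1268^2 = 1607824 ≡ 226 (mod 2881)
8^64 ≡ 226^2 = 51076 ≡ 2099 (mod 2881)
8^128 ≡ 2099^2 = 4405801 ≡ 752 (mod 2881)
8^256 ≡ 752^2 = 565504 ≡ 828 (mod 2881)
8^512 ≡ 828^2 = 685584 ≡ 2787 (mod 2881)
8^1024 ≡ 2787^2 = 7767369 ≡ 193 (mod 2881)
8^2048 ≡ 193^2 = 37249 ≡ 2677 (mod 2881)
2880 = 2048 + 512 + 256 + 64 in binary powers of 2.
So 8^2880 ≡ 2677 · 2787 · 828 · 2099 ≡ 692 (mod 2881).
Since 692 ≠ 1, base 8 is a Fermat witness: 2881 is composite.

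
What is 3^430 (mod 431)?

1

3^1 ≡ 3 (mod 431)
3^2 ≡ 3^2 = 9 ≡ 9 (mod 431)
3^4 ≡ 9^2 = 81 ≡ 81 (mod 431)
3^8 ≡ 81^2 = 6561 ≡ 96 (mod 431)
3^16 ≡ 96^2 = 9216 ≡ 165 (mod 431)
3^32 ≡ 165^2 = 27225 ≡ 72 (mod 431)
3^64 ≡ 72^2 = 5184 ≡ 12 (mod 431)
3^128 ≡ 12^2 = 144 ≡ 144 (mod 431)
3^256 ≡ 144^2 = 20736 ≡ 48 (mod 431)
430 = 256 + 128 + 32 + 8 + 4 + 2 in binary powers of 2.
So 3^430 ≡ 48 · 144 · 72 · 96 · 81 · 9 ≡ 1 (mod 431).
Since the result is 1, base 3 gives no evidence that 431 is composite.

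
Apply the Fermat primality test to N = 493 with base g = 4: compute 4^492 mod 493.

103

4^1 ≡ 4 (mod 493)
4^2 ≡ 4^2 = 16 ≡ 16 (mod 493)
4^4 ≡ 16^2 = 256 ≡ 256 (mod 493)
4^8 ≡ 256^2 = 65536 ≡ 460 (mod 493)
4^16 ≡ 460^2 = 211600 ≡ 103 (mod 493)
4^32 ≡ 103^2 = 10609 ≡ 256 (mod 493)
4^64 ≡ 256^2 = 65536 ≡ 460 (mod 493)
4^128 ≡ 460^2 = 211600 ≡ 103 (mod 493)
4^256 ≡ 103^2 = 10609 ≡ 256 (mod 493)
492 = 256 + 128 + 64 + 32 + 8 + 4 in binary powers of 2.
So 4^492 ≡ 256 · 103 · 460 · 256 · 460 · 256 ≡ 103 (mod 493).
Since 103 ≠ 1, base 4 is a Fermat witness: 493 is composite.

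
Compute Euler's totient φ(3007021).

Factor: 3007021 = 107 · 157 · 179.
φ(3007021) = (107−1) · (157−1) · (179−1) = 106 · 156 · 178 = 2943408.

2943408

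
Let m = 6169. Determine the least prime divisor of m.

31

6169 is odd.
Digit sum 22, not divisible by 3.
Ends in 9: not divisible by 5.
7: 6169 = 7·881 + 2
11: 6169 = 11·560 + 9
13: 6169 = 13·474 + 7
17: 6169 = 17·362 + 15
19: 6169 = 19·324 + 13
23: 6169 = 23·268 + 5
29: 6169 = 29·212 + 21
31: 6169 = 31·199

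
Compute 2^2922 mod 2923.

2617

2^1 ≡ 2 (mod 2923)
2^2 ≡ 2^2 = 4 ≡ 4 (mod 2923)
2^4 ≡ 4^2 = 16 ≡ 16 (mod 2923)
2^8 ≡ 16^2 = 256 ≡ 256 (mod 2923)
2^16 ≡ 256^2 = 65536 ≡ 1230 (mod 2923)
2^32 ≡ 1230^2 = 1512900 ≡ 1709 (mod 2923)
2^64 ≡ 1709^2 = 2920681 ≡ 604 (mod 2923)
2^128 ≡ 604^2 = 364816 ≡ 2364 (mod 2923)
2^256 ≡ 2364^2 = 5588496 ≡ 2643 (mod 2923)
2^512 ≡ 2643^2 = 6985449 ≡ 2402 (mod 2923)
2^1024 ≡ 2402^2 = 5769604 ≡ 2525 (mod 2923)
2^2048 ≡ 2525^2 = 6375625 ≡ 562 (mod 2923)
2922 = 2048 + 512 + 256 + 64 + 32 + 8 + 2 in binary powers of 2.
So 2^2922 ≡ 562 · 2402 · 2643 · 604 · 1709 · 256 · 4 ≡ 2617 (mod 2923).
Since 2617 ≠ 1, base 2 is a Fermat witness: 2923 is composite.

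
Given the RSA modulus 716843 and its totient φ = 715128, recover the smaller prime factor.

φ(n) = (p−1)(q−1) = n − (p+q) + 1, so p + q = 716843 − 715128 + 1 = 1716.
p and q are the roots of t² − 1716t + 716843 = 0.
Discriminant: 1716² − 4·716843 = 2944656 − 2867372 = 77284; √77284 = 278.
q = (1716 − 278)/2 = 719, p = (1716 + 278)/2 = 997.
Check: 719 · 997 = 716843.

719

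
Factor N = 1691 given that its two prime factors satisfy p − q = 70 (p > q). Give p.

Since p = q + 70, we have 1691 = q(q + 70), so q² + 70q − 1691 = 0.
Discriminant: 70² + 4·1691 = 4900 + 6764 = 11664; √11664 = 108.
q = (−70 + 108)/2 = 19, and p = q + 70 = 89.
Check: 19 · 89 = 1691.

89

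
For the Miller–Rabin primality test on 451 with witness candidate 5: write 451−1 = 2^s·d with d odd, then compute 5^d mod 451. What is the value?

419

451 − 1 = 450 = 2^1 · 225, so d = 225.
5^1 ≡ 5 (mod 451)
5^2 ≡ 5^2 = 25 ≡ 25 (mod 451)
5^4 ≡ 25^2 = 625 ≡ 174 (mod 451)
5^8 ≡ 174^2 = 30276 ≡ 59 (mod 451)
5^16 ≡ 59^2 = 3481 ≡ 324 (mod 451)
5^32 ≡ 324^2 = 104976 ≡ 344 (mod 451)
5^64 ≡ 344^2 = 118336 ≡ 174 (mod 451)
5^128 ≡ 174^2 = 30276 ≡ 59 (mod 451)
225 = 128 + 64 + 32 + 1 in binary powers of 2.
So 5^225 ≡ 59 · 174 · 344 · 5 ≡ 419 (mod 451).
Squaring chain: 419; never reaches −1, so base 5 is a Miller–Rabin witness that 451 is composite.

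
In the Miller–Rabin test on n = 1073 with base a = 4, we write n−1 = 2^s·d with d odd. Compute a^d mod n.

1073 − 1 = 1072 = 2^4 · 67, so d = 67.
4^1 ≡ 4 (mod 1073)
4^2 ≡ 4^2 = 16 ≡ 16 (mod 1073)
4^4 ≡ 16^2 = 256 ≡ 256 (mod 1073)
4^8 ≡ 256^2 = 65536 ≡ 83 (mod 1073)
4^16 ≡ 83^2 = 6889 ≡ 451 (mod 1073)
4^32 ≡ 451^2 = 203401 ≡ 604 (mod 1073)
4^64 ≡ 604^2 = 364816 ≡ 1069 (mod 1073)
67 = 64 + 2 + 1 in binary powers of 2.
So 4^67 ≡ 1069 · 16 · 4 ≡ 817 (mod 1073).
Squaring chain: 817 → 83 → 451 → 604; never reaches −1, so base 4 is a Miller–Rabin witness that 1073 is composite.

817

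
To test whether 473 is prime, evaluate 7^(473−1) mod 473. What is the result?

7^1 ≡ 7 (mod 473)
7^2 ≡ 7^2 = 49 ≡ 49 (mod 473)
7^4 ≡ 49^2 = 2401 ≡ 36 (mod 473)
7^8 ≡ 36^2 = 1296 ≡ 350 (mod 473)
7^16 ≡ 350^2 = 122500 ≡ 466 (mod 473)
7^32 ≡ 466^2 = 217156 ≡ 49 (mod 473)
7^64 ≡ 49^2 = 2401 ≡ 36 (mod 473)
7^128 ≡ 36^2 = 1296 ≡ 350 (mod 473)
7^256 ≡ 350^2 = 122500 ≡ 466 (mod 473)
472 = 256 + 128 + 64 + 16 + 8 in binary powers of 2.
So 7^472 ≡ 466 · 350 · 36 · 466 · 350 ≡ 423 (mod 473).
Since 423 ≠ 1, base 7 is a Fermat witness: 473 is composite.

423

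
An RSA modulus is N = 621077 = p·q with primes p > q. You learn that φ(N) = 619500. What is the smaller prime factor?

751

φ(n) = (p−1)(q−1) = n − (p+q) + 1, so p + q = 621077 − 619500 + 1 = 1578.
p and q are the roots of t² − 1578t + 621077 = 0.
Discriminant: 1578² − 4·621077 = 2490084 − 2484308 = 5776; √5776 = 76.
q = (1578 − 76)/2 = 751, p = (1578 + 76)/2 = 827.
Check: 751 · 827 = 621077.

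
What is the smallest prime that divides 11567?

11567 is odd.
Digit sum 20, not divisible by 3.
Ends in 7: not divisible by 5.
7: 11567 = 7·1652 + 3
11: 11567 = 11·1051 + 6
13: 11567 = 13·889 + 10
17: 11567 = 17·680 + 7
19: 11567 = 19·608 + 15
23: 11567 = 23·502 + 21
29: 11567 = 29·398 + 25
31: 11567 = 31·373 + 4
37: 11567 = 37·312 + 23
41: 11567 = 41·282 + 5
43: 11567 = 43·269

43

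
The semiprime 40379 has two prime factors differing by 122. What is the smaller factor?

149

Since p = q + 122, we have 40379 = q(q + 122), so q² + 122q − 40379 = 0.
Discriminant: 122² + 4·40379 = 14884 + 161516 = 176400; √176400 = 420.
q = (−122 + 420)/2 = 149, and p = q + 122 = 271.
Check: 149 · 271 = 40379.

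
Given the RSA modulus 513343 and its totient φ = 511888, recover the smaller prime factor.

599

φ(n) = (p−1)(q−1) = n − (p+q) + 1, so p + q = 513343 − 511888 + 1 = 1456.
p and q are the roots of t² − 1456t + 513343 = 0.
Discriminant: 1456² − 4·513343 = 2119936 − 2053372 = 66564; √66564 = 258.
q = (1456 − 258)/2 = 599, p = (1456 + 258)/2 = 857.
Check: 599 · 857 = 513343.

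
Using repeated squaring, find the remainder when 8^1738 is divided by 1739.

159

8^1 ≡ 8 (mod 1739)
8^2 ≡ 8^2 = 64 ≡ 64 (mod 1739)
8^4 ≡ 64^2 = 4096 ≡ 618 (mod 1739)
8^8 ≡ 618^2 = 381924 ≡ 1083 (mod 1739)
8^16 ≡ 1083^2 = 1172889 ≡ 803 (mod 1739)
8^32 ≡ 803^2 = 644809 ≡ 1379 (mod 1739)
8^64 ≡ 1379^2 = 1901641 ≡ 914 (mod 1739)
8^128 ≡ 914^2 = 835396 ≡ 676 (mod 1739)
8^256 ≡ 676^2 = 456976 ≡ 1358 (mod 1739)
8^512 ≡ 1358^2 = 1844164 ≡ 824 (mod 1739)
8^1024 ≡ 824^2 = 678976 ≡ 766 (mod 1739)
1738 = 1024 + 512 + 128 + 64 + 8 + 2 in binary powers of 2.
So 8^1738 ≡ 766 · 824 · 676 · 914 · 1083 · 64 ≡ 159 (mod 1739).
Since 159 ≠ 1, base 8 is a Fermat witness: 1739 is composite.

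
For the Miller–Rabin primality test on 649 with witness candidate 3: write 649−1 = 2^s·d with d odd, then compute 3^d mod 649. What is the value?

399

649 − 1 = 648 = 2^3 · 81, so d = 81.
3^1 ≡ 3 (mod 649)
3^2 ≡ 3^2 = 9 ≡ 9 (mod 649)
3^4 ≡ 9^2 = 81 ≡ 81 (mod 649)
3^8 ≡ 81^2 = 6561 ≡ 71 (mod 649)
3^16 ≡ 71^2 = 5041 ≡ 498 (mod 649)
3^32 ≡ 498^2 = 248004 ≡ 86 (mod 649)
3^64 ≡ 86^2 = 7396 ≡ 257 (mod 649)
81 = 64 + 16 + 1 in binary powers of 2.
So 3^81 ≡ 257 · 498 · 3 ≡ 399 (mod 649).
Squaring chain: 399 → 196 → 125; never reaches −1, so base 3 is a Miller–Rabin witness that 649 is composite.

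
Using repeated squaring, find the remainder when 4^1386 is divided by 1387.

1

4^1 ≡ 4 (mod 1387)
4^2 ≡ 4^2 = 16 ≡ 16 (mod 1387)
4^4 ≡ 16^2 = 256 ≡ 256 (mod 1387)
4^8 ≡ 256^2 = 65536 ≡ 347 (mod 1387)
4^16 ≡ 347^2 = 120409 ≡ 1127 (mod 1387)
4^32 ≡ 1127^2 = 1270129 ≡ 1024 (mod 1387)
4^64 ≡ 1024^2 = 1048576 ≡ 4 (mod 1387)
4^128 ≡ 4^2 = 16 ≡ 16 (mod 1387)
4^256 ≡ 16^2 = 256 ≡ 256 (mod 1387)
4^512 ≡ 256^2 = 65536 ≡ 347 (mod 1387)
4^1024 ≡ 347^2 = 120409 ≡ 1127 (mod 1387)
1386 = 1024 + 256 + 64 + 32 + 8 + 2 in binary powers of 2.
So 4^1386 ≡ 1127 · 256 · 4 · 1024 · 347 · 16 ≡ 1 (mod 1387).
Since the result is 1, base 4 gives no evidence that 1387 is composite.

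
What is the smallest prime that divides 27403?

27403 is odd.
Digit sum 16, not divisible by 3.
Ends in 3: not divisible by 5.
7: 27403 = 7·3914 + 5
11: 27403 = 11·2491 + 2
13: 27403 = 13·2107 + 12
17: 27403 = 17·1611 + 16
19: 27403 = 19·1442 + 5
23: 27403 = 23·1191 + 10
29: 27403 = 29·944 + 27
31: 27403 = 31·883 + 30
37: 27403 = 37·740 + 23
41: 27403 = 41·668 + 15
43: 27403 = 43·637 + 12
47: 27403 = 47·583 + 2
53: 27403 = 53·517 + 2
59: 27403 = 59·464 + 27
61: 27403 = 61·449 + 14
67: 27403 = 67·409

67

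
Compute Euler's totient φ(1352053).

Factor: 1352053 = 71 · 137 · 139.
φ(1352053) = (71−1) · (137−1) · (139−1) = 70 · 136 · 138 = 1313760.

1313760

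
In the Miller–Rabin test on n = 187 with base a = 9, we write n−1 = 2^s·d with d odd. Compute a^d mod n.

187 − 1 = 186 = 2^1 · 93, so d = 93.
9^1 ≡ 9 (mod 187)
9^2 ≡ 9^2 = 81 ≡ 81 (mod 187)
9^4 ≡ 81^2 = 6561 ≡ 16 (mod 187)
9^8 ≡ 16^2 = 256 ≡ 69 (mod 187)
9^16 ≡ 69^2 = 4761 ≡ 86 (mod 187)
9^32 ≡ 86^2 = 7396 ≡ 103 (mod 187)
9^64 ≡ 103^2 = 10609 ≡ 137 (mod 187)
93 = 64 + 16 + 8 + 4 + 1 in binary powers of 2.
So 9^93 ≡ 137 · 86 · 69 · 16 · 9 ≡ 25 (mod 187).
Squaring chain: 25; never reaches −1, so base 9 is a Miller–Rabin witness that 187 is composite.

25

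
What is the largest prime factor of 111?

37

111 = 3 · 37
37 is prime.
So 111 = 3 · 37; the largest prime factor is 37.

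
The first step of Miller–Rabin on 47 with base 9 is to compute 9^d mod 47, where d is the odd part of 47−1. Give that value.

1

47 − 1 = 46 = 2^1 · 23, so d = 23.
9^1 ≡ 9 (mod 47)
9^2 ≡ 9^2 = 81 ≡ 34 (mod 47)
9^4 ≡ 34^2 = 1156 ≡ 28 (mod 47)
9^8 ≡ 28^2 = 784 ≡ 32 (mod 47)
9^16 ≡ 32^2 = 1024 ≡ 37 (mod 47)
23 = 16 + 4 + 2 + 1 in binary powers of 2.
So 9^23 ≡ 37 · 28 · 34 · 9 ≡ 1 (mod 47).
Since 9^d ≡ 1 (mod 47), base 9 does not prove 47 composite.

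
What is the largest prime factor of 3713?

3713 = 47 · 79
79 is prime.
So 3713 = 47 · 79; the largest prime factor is 79.

79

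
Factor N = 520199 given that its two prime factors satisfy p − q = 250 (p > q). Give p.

857

Since p = q + 250, we have 520199 = q(q + 250), so q² + 250q − 520199 = 0.
Discriminant: 250² + 4·520199 = 62500 + 2080796 = 2143296; √2143296 = 1464.
q = (−250 + 1464)/2 = 607, and p = q + 250 = 857.
Check: 607 · 857 = 520199.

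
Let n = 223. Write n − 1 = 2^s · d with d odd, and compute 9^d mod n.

1

223 − 1 = 222 = 2^1 · 111, so d = 111.
9^1 ≡ 9 (mod 223)
9^2 ≡ 9^2 = 81 ≡ 81 (mod 223)
9^4 ≡ 81^2 = 6561 ≡ 94 (mod 223)
9^8 ≡ 94^2 = 8836 ≡ 139 (mod 223)
9^16 ≡ 139^2 = 19321 ≡ 143 (mod 223)
9^32 ≡ 143^2 = 20449 ≡ 156 (mod 223)
9^64 ≡ 156^2 = 24336 ≡ 29 (mod 223)
111 = 64 + 32 + 8 + 4 + 2 + 1 in binary powers of 2.
So 9^111 ≡ 29 · 156 · 139 · 94 · 81 · 9 ≡ 1 (mod 223).
Since 9^d ≡ 1 (mod 223), base 9 does not prove 223 composite.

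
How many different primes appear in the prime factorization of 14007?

4

14007 = 3 · 4669
4669 = 7 · 667
667 = 23 · 29
14007 = 3 · 7 · 23 · 29, which has 4 distinct prime factors.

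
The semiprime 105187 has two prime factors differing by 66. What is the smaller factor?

293

Since p = q + 66, we have 105187 = q(q + 66), so q² + 66q − 105187 = 0.
Discriminant: 66² + 4·105187 = 4356 + 420748 = 425104; √425104 = 652.
q = (−66 + 652)/2 = 293, and p = q + 66 = 359.
Check: 293 · 359 = 105187.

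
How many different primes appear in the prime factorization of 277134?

6

277134 = 2 · 138567
138567 = 3 · 46189
46189 = 11 · 4199
4199 = 13 · 323
323 = 17 · 19
277134 = 2 · 3 · 11 · 13 · 17 · 19, which has 6 distinct prime factors.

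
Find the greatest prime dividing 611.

47

611 = 13 · 47
47 is prime.
So 611 = 13 · 47; the largest prime factor is 47.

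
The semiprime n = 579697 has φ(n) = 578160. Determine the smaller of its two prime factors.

661

φ(n) = (p−1)(q−1) = n − (p+q) + 1, so p + q = 579697 − 578160 + 1 = 1538.
p and q are the roots of t² − 1538t + 579697 = 0.
Discriminant: 1538² − 4·579697 = 2365444 − 2318788 = 46656; √46656 = 216.
q = (1538 − 216)/2 = 661, p = (1538 + 216)/2 = 877.
Check: 661 · 877 = 579697.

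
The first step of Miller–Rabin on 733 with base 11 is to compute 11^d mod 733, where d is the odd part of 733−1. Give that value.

733 − 1 = 732 = 2^2 · 183, so d = 183.
11^1 ≡ 11 (mod 733)
11^2 ≡ 11^2 = 121 ≡ 121 (mod 733)
11^4 ≡ 121^2 = 14641 ≡ 714 (mod 733)
11^8 ≡ 714^2 = 509796 ≡ 361 (mod 733)
11^16 ≡ 361^2 = 130321 ≡ 580 (mod 733)
11^32 ≡ 580^2 = 336400 ≡ 686 (mod 733)
11^64 ≡ 686^2 = 470596 ≡ 10 (mod 733)
11^128 ≡ 10^2 = 100 ≡ 100 (mod 733)
183 = 128 + 32 + 16 + 4 + 2 + 1 in binary powers of 2.
So 11^183 ≡ 100 · 686 · 580 · 714 · 121 · 11 ≡ 353 (mod 733).
Squaring chain: 353 → 732; reaches −1, so base 11 does not prove 733 composite.

353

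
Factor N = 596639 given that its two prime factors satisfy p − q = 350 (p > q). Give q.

617

Since p = q + 350, we have 596639 = q(q + 350), so q² + 350q − 596639 = 0.
Discriminant: 350² + 4·596639 = 122500 + 2386556 = 2509056; √2509056 = 1584.
q = (−350 + 1584)/2 = 617, and p = q + 350 = 967.
Check: 617 · 967 = 596639.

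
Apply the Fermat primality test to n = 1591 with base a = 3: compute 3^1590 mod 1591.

3^1 ≡ 3 (mod 1591)
3^2 ≡ 3^2 = 9 ≡ 9 (mod 1591)
3^4 ≡ 9^2 = 81 ≡ 81 (mod 1591)
3^8 ≡ 81^2 = 6561 ≡ 197 (mod 1591)
3^16 ≡ 197^2 = 38809 ≡ 625 (mod 1591)
3^32 ≡ 625^2 = 390625 ≡ 830 (mod 1591)
3^64 ≡ 830^2 = 688900 ≡ 1588 (mod 1591)
3^128 ≡ 1588^2 = 2521744 ≡ 9 (mod 1591)
3^256 ≡ 9^2 = 81 ≡ 81 (mod 1591)
3^512 ≡ 81^2 = 6561 ≡ 197 (mod 1591)
3^1024 ≡ 197^2 = 38809 ≡ 625 (mod 1591)
1590 = 1024 + 512 + 32 + 16 + 4 + 2 in binary powers of 2.
So 3^1590 ≡ 625 · 197 · 830 · 625 · 81 · 9 ≡ 322 (mod 1591).
Since 322 ≠ 1, base 3 is a Fermat witness: 1591 is composite.

322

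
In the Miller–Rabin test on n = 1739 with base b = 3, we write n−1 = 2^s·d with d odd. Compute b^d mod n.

1739 − 1 = 1738 = 2^1 · 869, so d = 869.
3^1 ≡ 3 (mod 1739)
3^2 ≡ 3^2 = 9 ≡ 9 (mod 1739)
3^4 ≡ 9^2 = 81 ≡ 81 (mod 1739)
3^8 ≡ 81^2 = 6561 ≡ 1344 (mod 1739)
3^16 ≡ 1344^2 = 1806336 ≡ 1254 (mod 1739)
3^32 ≡ 1254^2 = 1572516 ≡ 460 (mod 1739)
3^64 ≡ 460^2 = 211600 ≡ 1181 (mod 1739)
3^128 ≡ 1181^2 = 1394761 ≡ 83 (mod 1739)
3^256 ≡ 83^2 = 6889 ≡ 1672 (mod 1739)
3^512 ≡ 1672^2 = 2795584 ≡ 1011 (mod 1739)
869 = 512 + 256 + 64 + 32 + 4 + 1 in binary powers of 2.
So 3^869 ≡ 1011 · 1672 · 1181 · 460 · 81 · 3 ≡ 946 (mod 1739).
Squaring chain: 946; never reaches −1, so base 3 is a Miller–Rabin witness that 1739 is composite.

946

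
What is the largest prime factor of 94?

47

94 = 2 · 47
47 is prime.
So 94 = 2 · 47; the largest prime factor is 47.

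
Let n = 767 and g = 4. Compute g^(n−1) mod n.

35

4^1 ≡ 4 (mod 767)
4^2 ≡ 4^2 = 16 ≡ 16 (mod 767)
4^4 ≡ 16^2 = 256 ≡ 256 (mod 767)
4^8 ≡ 256^2 = 65536 ≡ 341 (mod 767)
4^16 ≡ 341^2 = 116281 ≡ 464 (mod 767)
4^32 ≡ 464^2 = 215296 ≡ 536 (mod 767)
4^64 ≡ 536^2 = 287296 ≡ 438 (mod 767)
4^128 ≡ 438^2 = 191844 ≡ 94 (mod 767)
4^256 ≡ 94^2 = 8836 ≡ 399 (mod 767)
4^512 ≡ 399^2 = 159201 ≡ 432 (mod 767)
766 = 512 + 128 + 64 + 32 + 16 + 8 + 4 + 2 in binary powers of 2.
So 4^766 ≡ 432 · 94 · 438 · 536 · 464 · 341 · 256 · 16 ≡ 35 (mod 767).
Since 35 ≠ 1, base 4 is a Fermat witness: 767 is composite.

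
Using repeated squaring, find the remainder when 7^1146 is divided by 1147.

7^1 ≡ 7 (mod 1147)
7^2 ≡ 7^2 = 49 ≡ 49 (mod 1147)
7^4 ≡ 49^2 = 2401 ≡ 107 (mod 1147)
7^8 ≡ 107^2 = 11449 ≡ 1126 (mod 1147)
7^16 ≡ 1126^2 = 1267876 ≡ 441 (mod 1147)
7^32 ≡ 441^2 = 194481 ≡ 638 (mod 1147)
7^64 ≡ 638^2 = 407044 ≡ 1006 (mod 1147)
7^128 ≡ 1006^2 = 1012036 ≡ 382 (mod 1147)
7^256 ≡ 382^2 = 145924 ≡ 255 (mod 1147)
7^512 ≡ 255^2 = 65025 ≡ 793 (mod 1147)
7^1024 ≡ 793^2 = 628849 ≡ 293 (mod 1147)
1146 = 1024 + 64 + 32 + 16 + 8 + 2 in binary powers of 2.
So 7^1146 ≡ 293 · 1006 · 638 · 441 · 1126 · 49 ≡ 1120 (mod 1147).
Since 1120 ≠ 1, base 7 is a Fermat witness: 1147 is composite.

1120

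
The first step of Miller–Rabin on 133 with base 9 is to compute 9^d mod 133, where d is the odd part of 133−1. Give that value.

133 − 1 = 132 = 2^2 · 33, so d = 33.
9^1 ≡ 9 (mod 133)
9^2 ≡ 9^2 = 81 ≡ 81 (mod 133)
9^4 ≡ 81^2 = 6561 ≡ 44 (mod 133)
9^8 ≡ 44^2 = 1936 ≡ 74 (mod 133)
9^16 ≡ 74^2 = 5476 ≡ 23 (mod 133)
9^32 ≡ 23^2 = 529 ≡ 130 (mod 133)
33 = 32 + 1 in binary powers of 2.
So 9^33 ≡ 130 · 9 ≡ 106 (mod 133).
Squaring chain: 106 → 64; never reaches −1, so base 9 is a Miller–Rabin witness that 133 is composite.

106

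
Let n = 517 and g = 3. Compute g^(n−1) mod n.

487

3^1 ≡ 3 (mod 517)
3^2 ≡ 3^2 = 9 ≡ 9 (mod 517)
3^4 ≡ 9^2 = 81 ≡ 81 (mod 517)
3^8 ≡ 81^2 = 6561 ≡ 357 (mod 517)
3^16 ≡ 357^2 = 127449 ≡ 267 (mod 517)
3^32 ≡ 267^2 = 71289 ≡ 460 (mod 517)
3^64 ≡ 460^2 = 211600 ≡ 147 (mod 517)
3^128 ≡ 147^2 = 21609 ≡ 412 (mod 517)
3^256 ≡ 412^2 = 169744 ≡ 168 (mod 517)
3^512 ≡ 168^2 = 28224 ≡ 306 (mod 517)
516 = 512 + 4 in binary powers of 2.
So 3^516 ≡ 306 · 81 ≡ 487 (mod 517).
Since 487 ≠ 1, base 3 is a Fermat witness: 517 is composite.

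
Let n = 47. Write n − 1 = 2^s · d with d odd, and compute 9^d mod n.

47 − 1 = 46 = 2^1 · 23, so d = 23.
9^1 ≡ 9 (mod 47)
9^2 ≡ 9^2 = 81 ≡ 34 (mod 47)
9^4 ≡ 34^2 = 1156 ≡ 28 (mod 47)
9^8 ≡ 28^2 = 784 ≡ 32 (mod 47)
9^16 ≡ 32^2 = 1024 ≡ 37 (mod 47)
23 = 16 + 4 + 2 + 1 in binary powers of 2.
So 9^23 ≡ 37 · 28 · 34 · 9 ≡ 1 (mod 47).
Since 9^d ≡ 1 (mod 47), base 9 does not prove 47 composite.

1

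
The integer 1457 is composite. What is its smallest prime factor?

1457 is odd.
Digit sum 17, not divisible by 3.
Ends in 7: not divisible by 5.
7: 1457 = 7·208 + 1
11: 1457 = 11·132 + 5
13: 1457 = 13·112 + 1
17: 1457 = 17·85 + 12
19: 1457 = 19·76 + 13
23: 1457 = 23·63 + 8
29: 1457 = 29·50 + 7
31: 1457 = 31·47

31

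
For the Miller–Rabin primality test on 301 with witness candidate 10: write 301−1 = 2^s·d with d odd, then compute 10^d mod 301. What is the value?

279

301 − 1 = 300 = 2^2 · 75, so d = 75.
10^1 ≡ 10 (mod 301)
10^2 ≡ 10^2 = 100 ≡ 100 (mod 301)
10^4 ≡ 100^2 = 10000 ≡ 67 (mod 301)
10^8 ≡ 67^2 = 4489 ≡ 275 (mod 301)
10^16 ≡ 275^2 = 75625 ≡ 74 (mod 301)
10^32 ≡ 74^2 = 5476 ≡ 58 (mod 301)
10^64 ≡ 58^2 = 3364 ≡ 53 (mod 301)
75 = 64 + 8 + 2 + 1 in binary powers of 2.
So 10^75 ≡ 53 · 275 · 100 · 10 ≡ 279 (mod 301).
Squaring chain: 279 → 183; never reaches −1, so base 10 is a Miller–Rabin witness that 301 is composite.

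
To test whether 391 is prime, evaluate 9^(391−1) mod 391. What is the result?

123

9^1 ≡ 9 (mod 391)
9^2 ≡ 9^2 = 81 ≡ 81 (mod 391)
9^4 ≡ 81^2 = 6561 ≡ 305 (mod 391)
9^8 ≡ 305^2 = 93025 ≡ 358 (mod 391)
9^16 ≡ 358^2 = 128164 ≡ 307 (mod 391)
9^32 ≡ 307^2 = 94249 ≡ 18 (mod 391)
9^64 ≡ 18^2 = 324 ≡ 324 (mod 391)
9^128 ≡ 324^2 = 104976 ≡ 188 (mod 391)
9^256 ≡ 188^2 = 35344 ≡ 154 (mod 391)
390 = 256 + 128 + 4 + 2 in binary powers of 2.
So 9^390 ≡ 154 · 188 · 305 · 81 ≡ 123 (mod 391).
Since 123 ≠ 1, base 9 is a Fermat witness: 391 is composite.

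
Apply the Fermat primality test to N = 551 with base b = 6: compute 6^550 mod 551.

310

6^1 ≡ 6 (mod 551)
6^2 ≡ 6^2 = 36 ≡ 36 (mod 551)
6^4 ≡ 36^2 = 1296 ≡ 194 (mod 551)
6^8 ≡ 194^2 = 37636 ≡ 168 (mod 551)
6^16 ≡ 168^2 = 28224 ≡ 123 (mod 551)
6^32 ≡ 123^2 = 15129 ≡ 252 (mod 551)
6^64 ≡ 252^2 = 63504 ≡ 139 (mod 551)
6^128 ≡ 139^2 = 19321 ≡ 36 (mod 551)
6^256 ≡ 36^2 = 1296 ≡ 194 (mod 551)
6^512 ≡ 194^2 = 37636 ≡ 168 (mod 551)
550 = 512 + 32 + 4 + 2 in binary powers of 2.
So 6^550 ≡ 168 · 252 · 194 · 36 ≡ 310 (mod 551).
Since 310 ≠ 1, base 6 is a Fermat witness: 551 is composite.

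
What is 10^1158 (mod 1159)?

163

10^1 ≡ 10 (mod 1159)
10^2 ≡ 10^2 = 100 ≡ 100 (mod 1159)
10^4 ≡ 100^2 = 10000 ≡ 728 (mod 1159)
10^8 ≡ 728^2 = 529984 ≡ 321 (mod 1159)
10^16 ≡ 321^2 = 103041 ≡ 1049 (mod 1159)
10^32 ≡ 1049^2 = 1100401 ≡ 510 (mod 1159)
10^64 ≡ 510^2 = 260100 ≡ 484 (mod 1159)
10^128 ≡ 484^2 = 234256 ≡ 138 (mod 1159)
10^256 ≡ 138^2 = 19044 ≡ 500 (mod 1159)
10^512 ≡ 500^2 = 250000 ≡ 815 (mod 1159)
10^1024 ≡ 815^2 = 664225 ≡ 118 (mod 1159)
1158 = 1024 + 128 + 4 + 2 in binary powers of 2.
So 10^1158 ≡ 118 · 138 · 728 · 100 ≡ 163 (mod 1159).
Since 163 ≠ 1, base 10 is a Fermat witness: 1159 is composite.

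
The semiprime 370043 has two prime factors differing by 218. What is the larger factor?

Since p = q + 218, we have 370043 = q(q + 218), so q² + 218q − 370043 = 0.
Discriminant: 218² + 4·370043 = 47524 + 1480172 = 1527696; √1527696 = 1236.
q = (−218 + 1236)/2 = 509, and p = q + 218 = 727.
Check: 509 · 727 = 370043.

727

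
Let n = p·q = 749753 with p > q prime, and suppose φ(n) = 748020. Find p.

φ(n) = (p−1)(q−1) = n − (p+q) + 1, so p + q = 749753 − 748020 + 1 = 1734.
p and q are the roots of t² − 1734t + 749753 = 0.
Discriminant: 1734² − 4·749753 = 3006756 − 2999012 = 7744; √7744 = 88.
q = (1734 − 88)/2 = 823, p = (1734 + 88)/2 = 911.
Check: 823 · 911 = 749753.

911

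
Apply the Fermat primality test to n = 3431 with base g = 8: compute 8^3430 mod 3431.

1687

8^1 ≡ 8 (mod 3431)
8^2 ≡ 8^2 = 64 ≡ 64 (mod 3431)
8^4 ≡ 64^2 = 4096 ≡ 665 (mod 3431)
8^8 ≡ 665^2 = 442225 ≡ 3057 (mod 3431)
8^16 ≡ 3057^2 = 9345249 ≡ 2636 (mod 3431)
8^32 ≡ 2636^2 = 6948496 ≡ 721 (mod 3431)
8^64 ≡ 721^2 = 519841 ≡ 1760 (mod 3431)
8^128 ≡ 1760^2 = 3097600 ≡ 2838 (mod 3431)
8^256 ≡ 2838^2 = 8054244 ≡ 1687 (mod 3431)
8^512 ≡ 1687^2 = 2845969 ≡ 1670 (mod 3431)
8^1024 ≡ 1670^2 = 2788900 ≡ 2928 (mod 3431)
8^2048 ≡ 2928^2 = 8573184 ≡ 2546 (mod 3431)
3430 = 2048 + 1024 + 256 + 64 + 32 + 4 + 2 in binary powers of 2.
So 8^3430 ≡ 2546 · 2928 · 1687 · 1760 · 721 · 665 · 64 ≡ 1687 (mod 3431).
Since 1687 ≠ 1, base 8 is a Fermat witness: 3431 is composite.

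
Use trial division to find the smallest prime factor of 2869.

2869 is odd.
Digit sum 25, not divisible by 3.
Ends in 9: not divisible by 5.
7: 2869 = 7·409 + 6
11: 2869 = 11·260 + 9
13: 2869 = 13·220 + 9
17: 2869 = 17·168 + 13
19: 2869 = 19·151

19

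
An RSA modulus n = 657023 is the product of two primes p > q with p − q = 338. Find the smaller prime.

Since p = q + 338, we have 657023 = q(q + 338), so q² + 338q − 657023 = 0.
Discriminant: 338² + 4·657023 = 114244 + 2628092 = 2742336; √2742336 = 1656.
q = (−338 + 1656)/2 = 659, and p = q + 338 = 997.
Check: 659 · 997 = 657023.

659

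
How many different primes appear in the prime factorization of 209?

209 = 11 · 19
209 = 11 · 19, which has 2 distinct prime factors.

2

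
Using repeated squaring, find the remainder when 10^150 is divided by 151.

10^1 ≡ 10 (mod 151)
10^2 ≡ 10^2 = 100 ≡ 100 (mod 151)
10^4 ≡ 100^2 = 10000 ≡ 34 (mod 151)
10^8 ≡ 34^2 = 1156 ≡ 99 (mod 151)
10^16 ≡ 99^2 = 9801 ≡ 137 (mod 151)
10^32 ≡ 137^2 = 18769 ≡ 45 (mod 151)
10^64 ≡ 45^2 = 2025 ≡ 62 (mod 151)
10^128 ≡ 62^2 = 3844 ≡ 69 (mod 151)
150 = 128 + 16 + 4 + 2 in binary powers of 2.
So 10^150 ≡ 69 · 137 · 34 · 100 ≡ 1 (mod 151).
Since the result is 1, base 10 gives no evidence that 151 is composite.

1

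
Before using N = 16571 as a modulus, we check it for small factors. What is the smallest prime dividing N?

73

16571 is odd.
Digit sum 20, not divisible by 3.
Ends in 1: not divisible by 5.
7: 16571 = 7·2367 + 2
11: 16571 = 11·1506 + 5
13: 16571 = 13·1274 + 9
17: 16571 = 17·974 + 13
19: 16571 = 19·872 + 3
23: 16571 = 23·720 + 11
29: 16571 = 29·571 + 12
31: 16571 = 31·534 + 17
37: 16571 = 37·447 + 32
41: 16571 = 41·404 + 7
43: 16571 = 43·385 + 16
47: 16571 = 47·352 + 27
53: 16571 = 53·312 + 35
59: 16571 = 59·280 + 51
61: 16571 = 61·271 + 40
67: 16571 = 67·247 + 22
71: 16571 = 71·233 + 28
73: 16571 = 73·227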